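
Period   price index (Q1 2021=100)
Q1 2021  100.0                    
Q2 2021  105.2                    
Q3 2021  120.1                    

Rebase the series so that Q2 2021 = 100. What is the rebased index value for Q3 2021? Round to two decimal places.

114.16

Rebased(Q3 2021) = 120.1 / 105.2 × 100 = 114.1635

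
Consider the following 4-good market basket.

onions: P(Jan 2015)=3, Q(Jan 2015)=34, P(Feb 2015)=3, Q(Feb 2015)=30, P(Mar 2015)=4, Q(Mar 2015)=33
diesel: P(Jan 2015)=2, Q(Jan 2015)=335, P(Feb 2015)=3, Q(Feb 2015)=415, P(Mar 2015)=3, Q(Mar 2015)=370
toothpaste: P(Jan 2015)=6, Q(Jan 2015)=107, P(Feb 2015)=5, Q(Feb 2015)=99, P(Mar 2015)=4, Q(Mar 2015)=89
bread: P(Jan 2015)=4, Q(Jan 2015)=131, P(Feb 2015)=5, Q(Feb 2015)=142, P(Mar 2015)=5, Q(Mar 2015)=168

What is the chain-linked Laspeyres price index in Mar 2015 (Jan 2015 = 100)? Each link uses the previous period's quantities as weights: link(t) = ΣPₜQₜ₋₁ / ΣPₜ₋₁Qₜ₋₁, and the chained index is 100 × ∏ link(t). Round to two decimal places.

Link Jan 2015→Feb 2015:
ΣP(Feb 2015)Q(Jan 2015) = 3×34 + 3×335 + 5×107 + 5×131 = 102 + 1005 + 535 + 655 = 2297
ΣP(Jan 2015)Q(Jan 2015) = 3×34 + 2×335 + 6×107 + 4×131 = 102 + 670 + 642 + 524 = 1938
link = 2297/1938 = 1.185243
Link Feb 2015→Mar 2015:
ΣP(Mar 2015)Q(Feb 2015) = 4×30 + 3×415 + 4×99 + 5×142 = 120 + 1245 + 396 + 710 = 2471
ΣP(Feb 2015)Q(Feb 2015) = 3×30 + 3×415 + 5×99 + 5×142 = 90 + 1245 + 495 + 710 = 2540
link = 2471/2540 = 0.972835
Chained index = 100 × 1.185243 × 0.972835 = 115.3045

115.30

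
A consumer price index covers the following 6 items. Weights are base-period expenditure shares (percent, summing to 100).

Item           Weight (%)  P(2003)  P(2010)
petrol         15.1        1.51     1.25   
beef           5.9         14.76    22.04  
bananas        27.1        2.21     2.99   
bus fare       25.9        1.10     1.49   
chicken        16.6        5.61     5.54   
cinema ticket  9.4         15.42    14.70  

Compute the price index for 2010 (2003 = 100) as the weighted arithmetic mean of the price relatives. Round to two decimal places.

118.41

petrol: 15.1 × (1.25/1.51) = 15.1 × 0.827815 = 12.5000
beef: 5.9 × (22.04/14.76) = 5.9 × 1.493225 = 8.8100
bananas: 27.1 × (2.99/2.21) = 27.1 × 1.352941 = 36.6647
bus fare: 25.9 × (1.49/1.10) = 25.9 × 1.354545 = 35.0827
chicken: 16.6 × (5.54/5.61) = 16.6 × 0.987522 = 16.3929
cinema ticket: 9.4 × (14.70/15.42) = 9.4 × 0.953307 = 8.9611
Index = Σ wᵢ·(p₁ᵢ/p₀ᵢ) = 12.5000 + 8.8100 + 36.6647 + 35.0827 + 16.3929 + 8.9611 = 118.4114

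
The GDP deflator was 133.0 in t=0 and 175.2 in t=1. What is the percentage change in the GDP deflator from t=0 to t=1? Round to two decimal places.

31.73%

Change = (175.2 − 133.0) / 133.0 × 100
       = 42.2 / 133.0 × 100 = 31.7293%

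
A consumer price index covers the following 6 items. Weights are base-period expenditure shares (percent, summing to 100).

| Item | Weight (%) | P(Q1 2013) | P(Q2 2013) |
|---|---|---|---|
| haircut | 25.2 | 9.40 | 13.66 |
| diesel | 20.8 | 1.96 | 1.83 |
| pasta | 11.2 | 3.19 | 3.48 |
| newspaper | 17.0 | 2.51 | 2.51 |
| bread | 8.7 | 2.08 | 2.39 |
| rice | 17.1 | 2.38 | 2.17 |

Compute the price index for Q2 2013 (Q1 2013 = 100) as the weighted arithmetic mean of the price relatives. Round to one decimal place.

110.8

haircut: 25.2 × (13.66/9.40) = 25.2 × 1.453191 = 36.6204
diesel: 20.8 × (1.83/1.96) = 20.8 × 0.933673 = 19.4204
pasta: 11.2 × (3.48/3.19) = 11.2 × 1.090909 = 12.2182
newspaper: 17.0 × (2.51/2.51) = 17.0 × 1.000000 = 17.0000
bread: 8.7 × (2.39/2.08) = 8.7 × 1.149038 = 9.9966
rice: 17.1 × (2.17/2.38) = 17.1 × 0.911765 = 15.5912
Index = Σ wᵢ·(p₁ᵢ/p₀ᵢ) = 36.6204 + 19.4204 + 12.2182 + 17.0000 + 9.9966 + 15.5912 = 110.8468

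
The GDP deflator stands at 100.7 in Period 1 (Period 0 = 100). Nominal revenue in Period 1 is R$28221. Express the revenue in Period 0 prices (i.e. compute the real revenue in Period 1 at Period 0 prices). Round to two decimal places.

Real = Nominal ÷ (Index/100) = 28221 ÷ (100.7/100)
     = 28221 ÷ 1.007 = 28024.8262

28024.83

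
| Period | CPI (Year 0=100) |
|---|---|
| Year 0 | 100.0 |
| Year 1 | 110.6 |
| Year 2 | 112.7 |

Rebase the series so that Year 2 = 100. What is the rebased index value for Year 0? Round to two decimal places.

Rebased(Year 0) = 100.0 / 112.7 × 100 = 88.7311

88.73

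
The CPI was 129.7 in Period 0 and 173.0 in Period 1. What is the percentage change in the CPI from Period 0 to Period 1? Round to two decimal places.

Change = (173.0 − 129.7) / 129.7 × 100
       = 43.3 / 129.7 × 100 = 33.3847%

33.38%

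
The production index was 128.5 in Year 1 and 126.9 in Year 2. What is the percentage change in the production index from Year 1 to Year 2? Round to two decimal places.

Change = (126.9 − 128.5) / 128.5 × 100
       = -1.6 / 128.5 × 100 = -1.2451%

-1.25%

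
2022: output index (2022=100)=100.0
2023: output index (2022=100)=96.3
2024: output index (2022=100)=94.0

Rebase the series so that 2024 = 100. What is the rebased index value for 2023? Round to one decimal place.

Rebased(2023) = 96.3 / 94.0 × 100 = 102.4468

102.4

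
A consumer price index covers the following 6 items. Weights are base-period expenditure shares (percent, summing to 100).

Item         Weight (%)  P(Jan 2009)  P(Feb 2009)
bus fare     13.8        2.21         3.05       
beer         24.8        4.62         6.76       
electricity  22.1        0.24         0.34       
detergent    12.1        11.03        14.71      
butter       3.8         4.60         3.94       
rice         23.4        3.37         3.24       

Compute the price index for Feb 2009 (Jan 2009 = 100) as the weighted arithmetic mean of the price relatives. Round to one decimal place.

bus fare: 13.8 × (3.05/2.21) = 13.8 × 1.380090 = 19.0452
beer: 24.8 × (6.76/4.62) = 24.8 × 1.463203 = 36.2874
electricity: 22.1 × (0.34/0.24) = 22.1 × 1.416667 = 31.3083
detergent: 12.1 × (14.71/11.03) = 12.1 × 1.333636 = 16.1370
butter: 3.8 × (3.94/4.60) = 3.8 × 0.856522 = 3.2548
rice: 23.4 × (3.24/3.37) = 23.4 × 0.961424 = 22.4973
Index = Σ wᵢ·(p₁ᵢ/p₀ᵢ) = 19.0452 + 36.2874 + 31.3083 + 16.1370 + 3.2548 + 22.4973 = 128.5301

128.5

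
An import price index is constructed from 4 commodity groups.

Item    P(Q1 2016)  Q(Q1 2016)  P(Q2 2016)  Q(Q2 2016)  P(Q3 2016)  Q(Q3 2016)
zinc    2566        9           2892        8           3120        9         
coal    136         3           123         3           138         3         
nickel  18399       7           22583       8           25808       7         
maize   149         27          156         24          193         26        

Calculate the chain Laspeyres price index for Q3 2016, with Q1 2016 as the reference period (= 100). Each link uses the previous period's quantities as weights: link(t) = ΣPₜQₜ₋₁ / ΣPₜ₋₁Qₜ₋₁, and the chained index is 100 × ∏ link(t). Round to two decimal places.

137.29

Link Q1 2016→Q2 2016:
ΣP(Q2 2016)Q(Q1 2016) = 2892×9 + 123×3 + 22583×7 + 156×27 = 26028 + 369 + 158081 + 4212 = 188690
ΣP(Q1 2016)Q(Q1 2016) = 2566×9 + 136×3 + 18399×7 + 149×27 = 23094 + 408 + 128793 + 4023 = 156318
link = 188690/156318 = 1.207091
Link Q2 2016→Q3 2016:
ΣP(Q3 2016)Q(Q2 2016) = 3120×8 + 138×3 + 25808×8 + 193×24 = 24960 + 414 + 206464 + 4632 = 236470
ΣP(Q2 2016)Q(Q2 2016) = 2892×8 + 123×3 + 22583×8 + 156×24 = 23136 + 369 + 180664 + 3744 = 207913
link = 236470/207913 = 1.137351
Chained index = 100 × 1.207091 × 1.137351 = 137.2885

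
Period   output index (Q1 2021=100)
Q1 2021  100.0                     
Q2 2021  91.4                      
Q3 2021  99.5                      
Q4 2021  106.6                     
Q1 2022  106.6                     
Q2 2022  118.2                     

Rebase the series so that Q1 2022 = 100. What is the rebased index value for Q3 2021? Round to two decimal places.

Rebased(Q3 2021) = 99.5 / 106.6 × 100 = 93.3396

93.34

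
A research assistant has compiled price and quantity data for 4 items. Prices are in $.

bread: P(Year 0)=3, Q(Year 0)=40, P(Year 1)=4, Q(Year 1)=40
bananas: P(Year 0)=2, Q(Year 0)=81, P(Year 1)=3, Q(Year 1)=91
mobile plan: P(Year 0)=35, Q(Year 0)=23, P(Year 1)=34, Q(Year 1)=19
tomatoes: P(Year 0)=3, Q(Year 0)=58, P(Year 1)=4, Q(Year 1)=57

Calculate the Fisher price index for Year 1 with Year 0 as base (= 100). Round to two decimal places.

113.60

Laspeyres component (base-period weights):
ΣP(Year 1)Q(Year 0) = 4×40 + 3×81 + 34×23 + 4×58 = 160 + 243 + 782 + 232 = 1417
ΣP(Year 0)Q(Year 0) = 3×40 + 2×81 + 35×23 + 3×58 = 120 + 162 + 805 + 174 = 1261
L = 1417 / 1261 × 100 = 112.3711
Paasche component (current-period weights):
ΣP(Year 1)Q(Year 1) = 4×40 + 3×91 + 34×19 + 4×57 = 160 + 273 + 646 + 228 = 1307
ΣP(Year 0)Q(Year 1) = 3×40 + 2×91 + 35×19 + 3×57 = 120 + 182 + 665 + 171 = 1138
P = 1307 / 1138 × 100 = 114.8506
Fisher = √(L × P) = √(112.3711 × 114.8506) = 113.6041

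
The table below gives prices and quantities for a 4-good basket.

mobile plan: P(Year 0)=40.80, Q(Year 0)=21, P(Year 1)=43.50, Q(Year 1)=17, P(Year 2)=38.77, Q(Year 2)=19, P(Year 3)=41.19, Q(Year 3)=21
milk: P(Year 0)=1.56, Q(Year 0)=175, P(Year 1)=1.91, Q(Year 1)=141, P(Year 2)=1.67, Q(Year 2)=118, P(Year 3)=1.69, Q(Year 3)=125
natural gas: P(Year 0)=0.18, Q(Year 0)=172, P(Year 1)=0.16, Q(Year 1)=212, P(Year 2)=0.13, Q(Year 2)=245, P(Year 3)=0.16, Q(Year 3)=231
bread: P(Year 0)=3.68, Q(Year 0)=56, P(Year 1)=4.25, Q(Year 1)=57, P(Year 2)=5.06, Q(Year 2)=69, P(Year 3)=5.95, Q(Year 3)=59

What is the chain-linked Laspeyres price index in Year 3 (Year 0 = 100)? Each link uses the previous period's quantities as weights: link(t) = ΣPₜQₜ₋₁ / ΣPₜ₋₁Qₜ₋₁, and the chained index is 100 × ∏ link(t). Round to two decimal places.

Link Year 0→Year 1:
ΣP(Year 1)Q(Year 0) = 43.50×21 + 1.91×175 + 0.16×172 + 4.25×56 = 913.5 + 334.25 + 27.52 + 238 = 1513.27
ΣP(Year 0)Q(Year 0) = 40.80×21 + 1.56×175 + 0.18×172 + 3.68×56 = 856.8 + 273 + 30.96 + 206.08 = 1366.84
link = 1513.27/1366.84 = 1.107130
Link Year 1→Year 2:
ΣP(Year 2)Q(Year 1) = 38.77×17 + 1.67×141 + 0.13×212 + 5.06×57 = 659.09 + 235.47 + 27.56 + 288.42 = 1210.54
ΣP(Year 1)Q(Year 1) = 43.50×17 + 1.91×141 + 0.16×212 + 4.25×57 = 739.5 + 269.31 + 33.92 + 242.25 = 1284.98
link = 1210.54/1284.98 = 0.942069
Link Year 2→Year 3:
ΣP(Year 3)Q(Year 2) = 41.19×19 + 1.69×118 + 0.16×245 + 5.95×69 = 782.61 + 199.42 + 39.2 + 410.55 = 1431.78
ΣP(Year 2)Q(Year 2) = 38.77×19 + 1.67×118 + 0.13×245 + 5.06×69 = 736.63 + 197.06 + 31.85 + 349.14 = 1314.68
link = 1431.78/1314.68 = 1.089071
Chained index = 100 × 1.107130 × 0.942069 × 1.089071 = 113.5894

113.59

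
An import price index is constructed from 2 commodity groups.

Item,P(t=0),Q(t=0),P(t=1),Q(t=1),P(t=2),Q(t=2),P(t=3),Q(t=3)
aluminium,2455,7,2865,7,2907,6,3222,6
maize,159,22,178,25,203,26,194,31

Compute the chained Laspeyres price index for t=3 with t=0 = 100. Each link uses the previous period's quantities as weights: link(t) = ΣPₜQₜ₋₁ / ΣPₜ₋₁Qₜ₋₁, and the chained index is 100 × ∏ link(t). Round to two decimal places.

129.01

Link t=0→t=1:
ΣP(t=1)Q(t=0) = 2865×7 + 178×22 = 20055 + 3916 = 23971
ΣP(t=0)Q(t=0) = 2455×7 + 159×22 = 17185 + 3498 = 20683
link = 23971/20683 = 1.158971
Link t=1→t=2:
ΣP(t=2)Q(t=1) = 2907×7 + 203×25 = 20349 + 5075 = 25424
ΣP(t=1)Q(t=1) = 2865×7 + 178×25 = 20055 + 4450 = 24505
link = 25424/24505 = 1.037503
Link t=2→t=3:
ΣP(t=3)Q(t=2) = 3222×6 + 194×26 = 19332 + 5044 = 24376
ΣP(t=2)Q(t=2) = 2907×6 + 203×26 = 17442 + 5278 = 22720
link = 24376/22720 = 1.072887
Chained index = 100 × 1.158971 × 1.037503 × 1.072887 = 129.0078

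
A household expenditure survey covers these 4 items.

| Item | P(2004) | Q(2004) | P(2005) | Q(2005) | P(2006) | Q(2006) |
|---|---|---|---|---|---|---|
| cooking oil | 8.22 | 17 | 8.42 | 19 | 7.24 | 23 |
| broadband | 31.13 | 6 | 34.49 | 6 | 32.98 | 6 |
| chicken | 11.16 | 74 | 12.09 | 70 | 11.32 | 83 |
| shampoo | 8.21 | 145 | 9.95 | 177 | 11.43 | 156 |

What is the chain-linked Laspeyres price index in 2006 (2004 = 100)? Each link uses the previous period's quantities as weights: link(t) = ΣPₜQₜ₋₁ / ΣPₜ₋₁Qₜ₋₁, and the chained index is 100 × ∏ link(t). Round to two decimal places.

Link 2004→2005:
ΣP(2005)Q(2004) = 8.42×17 + 34.49×6 + 12.09×74 + 9.95×145 = 143.14 + 206.94 + 894.66 + 1442.75 = 2687.49
ΣP(2004)Q(2004) = 8.22×17 + 31.13×6 + 11.16×74 + 8.21×145 = 139.74 + 186.78 + 825.84 + 1190.45 = 2342.81
link = 2687.49/2342.81 = 1.147122
Link 2005→2006:
ΣP(2006)Q(2005) = 7.24×19 + 32.98×6 + 11.32×70 + 11.43×177 = 137.56 + 197.88 + 792.4 + 2023.11 = 3150.95
ΣP(2005)Q(2005) = 8.42×19 + 34.49×6 + 12.09×70 + 9.95×177 = 159.98 + 206.94 + 846.3 + 1761.15 = 2974.37
link = 3150.95/2974.37 = 1.059367
Chained index = 100 × 1.147122 × 1.059367 = 121.5224

121.52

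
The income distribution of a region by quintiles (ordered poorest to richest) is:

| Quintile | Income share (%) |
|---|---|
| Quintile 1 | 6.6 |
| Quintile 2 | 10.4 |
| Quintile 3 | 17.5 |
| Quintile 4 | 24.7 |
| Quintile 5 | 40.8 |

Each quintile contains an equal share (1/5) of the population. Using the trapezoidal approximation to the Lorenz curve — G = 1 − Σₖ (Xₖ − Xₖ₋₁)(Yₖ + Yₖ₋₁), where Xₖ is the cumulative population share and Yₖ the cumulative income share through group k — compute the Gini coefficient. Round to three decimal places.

0.331

Cumulative income shares Yₖ: 0.0660, 0.1700, 0.3450, 0.5920, 1.0000
Σ (Xₖ−Xₖ₋₁)(Yₖ+Yₖ₋₁) = (1/5)(0.0660+0.0000) + (1/5)(0.1700+0.0660) + (1/5)(0.3450+0.1700) + (1/5)(0.5920+0.3450) + (1/5)(1.0000+0.5920)
  = 0.0132 + 0.0472 + 0.1030 + 0.1874 + 0.3184 = 0.6692
G = 1 − 0.6692 = 0.3308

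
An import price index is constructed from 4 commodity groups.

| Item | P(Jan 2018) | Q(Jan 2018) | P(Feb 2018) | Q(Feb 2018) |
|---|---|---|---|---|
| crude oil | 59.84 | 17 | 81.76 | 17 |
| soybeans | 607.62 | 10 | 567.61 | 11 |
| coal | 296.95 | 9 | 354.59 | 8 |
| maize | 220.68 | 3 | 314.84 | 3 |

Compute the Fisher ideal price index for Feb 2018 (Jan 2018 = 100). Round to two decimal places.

106.86

Laspeyres component (base-period weights):
ΣP(Feb 2018)Q(Jan 2018) = 81.76×17 + 567.61×10 + 354.59×9 + 314.84×3 = 1389.92 + 5676.1 + 3191.31 + 944.52 = 11201.85
ΣP(Jan 2018)Q(Jan 2018) = 59.84×17 + 607.62×10 + 296.95×9 + 220.68×3 = 1017.28 + 6076.2 + 2672.55 + 662.04 = 10428.07
L = 11201.85 / 10428.07 × 100 = 107.4202
Paasche component (current-period weights):
ΣP(Feb 2018)Q(Feb 2018) = 81.76×17 + 567.61×11 + 354.59×8 + 314.84×3 = 1389.92 + 6243.71 + 2836.72 + 944.52 = 11414.87
ΣP(Jan 2018)Q(Feb 2018) = 59.84×17 + 607.62×11 + 296.95×8 + 220.68×3 = 1017.28 + 6683.82 + 2375.6 + 662.04 = 10738.74
P = 11414.87 / 10738.74 × 100 = 106.2962
Fisher = √(L × P) = √(107.4202 × 106.2962) = 106.8567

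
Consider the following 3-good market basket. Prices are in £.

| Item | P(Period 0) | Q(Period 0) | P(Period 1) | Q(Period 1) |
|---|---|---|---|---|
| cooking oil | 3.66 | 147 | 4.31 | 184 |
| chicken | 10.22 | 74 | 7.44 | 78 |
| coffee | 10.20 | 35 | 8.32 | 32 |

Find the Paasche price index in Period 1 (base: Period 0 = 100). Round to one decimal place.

Paasche price index uses current-period quantities as weights.
ΣP(Period 1)·Q(Period 1) = 4.31×184 + 7.44×78 + 8.32×32 = 793.04 + 580.32 + 266.24 = 1639.6
ΣP(Period 0)·Q(Period 1) = 3.66×184 + 10.22×78 + 10.20×32 = 673.44 + 797.16 + 326.4 = 1797
Index = 1639.6 / 1797 × 100 = 91.2410

91.2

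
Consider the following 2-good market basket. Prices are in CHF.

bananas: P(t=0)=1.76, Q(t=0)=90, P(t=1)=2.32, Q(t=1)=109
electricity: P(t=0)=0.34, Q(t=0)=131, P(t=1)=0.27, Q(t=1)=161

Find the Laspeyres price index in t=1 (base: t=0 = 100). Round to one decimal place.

120.3

Laspeyres price index uses base-period quantities as weights.
ΣP(t=1)·Q(t=0) = 2.32×90 + 0.27×131 = 208.8 + 35.37 = 244.17
ΣP(t=0)·Q(t=0) = 1.76×90 + 0.34×131 = 158.4 + 44.54 = 202.94
Index = 244.17 / 202.94 × 100 = 120.3163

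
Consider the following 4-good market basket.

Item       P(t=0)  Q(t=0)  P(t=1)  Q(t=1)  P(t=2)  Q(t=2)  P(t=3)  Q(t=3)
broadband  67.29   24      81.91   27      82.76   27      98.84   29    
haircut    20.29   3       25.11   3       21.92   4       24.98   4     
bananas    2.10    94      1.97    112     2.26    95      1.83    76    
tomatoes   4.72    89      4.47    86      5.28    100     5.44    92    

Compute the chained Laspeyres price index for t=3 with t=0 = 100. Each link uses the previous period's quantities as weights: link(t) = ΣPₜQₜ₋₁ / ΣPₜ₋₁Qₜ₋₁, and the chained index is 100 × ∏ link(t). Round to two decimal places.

135.37

Link t=0→t=1:
ΣP(t=1)Q(t=0) = 81.91×24 + 25.11×3 + 1.97×94 + 4.47×89 = 1965.84 + 75.33 + 185.18 + 397.83 = 2624.18
ΣP(t=0)Q(t=0) = 67.29×24 + 20.29×3 + 2.10×94 + 4.72×89 = 1614.96 + 60.87 + 197.4 + 420.08 = 2293.31
link = 2624.18/2293.31 = 1.144276
Link t=1→t=2:
ΣP(t=2)Q(t=1) = 82.76×27 + 21.92×3 + 2.26×112 + 5.28×86 = 2234.52 + 65.76 + 253.12 + 454.08 = 3007.48
ΣP(t=1)Q(t=1) = 81.91×27 + 25.11×3 + 1.97×112 + 4.47×86 = 2211.57 + 75.33 + 220.64 + 384.42 = 2891.96
link = 3007.48/2891.96 = 1.039945
Link t=2→t=3:
ΣP(t=3)Q(t=2) = 98.84×27 + 24.98×4 + 1.83×95 + 5.44×100 = 2668.68 + 99.92 + 173.85 + 544 = 3486.45
ΣP(t=2)Q(t=2) = 82.76×27 + 21.92×4 + 2.26×95 + 5.28×100 = 2234.52 + 87.68 + 214.7 + 528 = 3064.9
link = 3486.45/3064.9 = 1.137541
Chained index = 100 × 1.144276 × 1.039945 × 1.137541 = 135.3656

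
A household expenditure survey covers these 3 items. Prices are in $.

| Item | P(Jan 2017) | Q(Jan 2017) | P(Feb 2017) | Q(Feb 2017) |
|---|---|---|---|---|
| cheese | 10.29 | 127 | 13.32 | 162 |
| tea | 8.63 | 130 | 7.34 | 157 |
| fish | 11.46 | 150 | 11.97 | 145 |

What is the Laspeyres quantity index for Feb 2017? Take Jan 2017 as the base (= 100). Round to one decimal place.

Laspeyres quantity index uses base-period prices as weights.
ΣP(Jan 2017)·Q(Feb 2017) = 10.29×162 + 8.63×157 + 11.46×145 = 1666.98 + 1354.91 + 1661.7 = 4683.59
ΣP(Jan 2017)·Q(Jan 2017) = 10.29×127 + 8.63×130 + 11.46×150 = 1306.83 + 1121.9 + 1719 = 4147.73
Index = 4683.59 / 4147.73 × 100 = 112.9194

112.9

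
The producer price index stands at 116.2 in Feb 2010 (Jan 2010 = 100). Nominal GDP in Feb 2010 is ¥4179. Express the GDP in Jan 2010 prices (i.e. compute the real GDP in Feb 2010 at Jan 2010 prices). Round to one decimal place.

3596.4

Real = Nominal ÷ (Index/100) = 4179 ÷ (116.2/100)
     = 4179 ÷ 1.162 = 3596.3855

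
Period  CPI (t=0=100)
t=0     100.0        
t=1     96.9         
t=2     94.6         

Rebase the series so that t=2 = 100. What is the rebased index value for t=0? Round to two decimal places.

Rebased(t=0) = 100.0 / 94.6 × 100 = 105.7082

105.71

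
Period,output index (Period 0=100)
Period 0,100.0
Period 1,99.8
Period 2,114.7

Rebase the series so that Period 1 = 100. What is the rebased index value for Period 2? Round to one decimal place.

Rebased(Period 2) = 114.7 / 99.8 × 100 = 114.9299

114.9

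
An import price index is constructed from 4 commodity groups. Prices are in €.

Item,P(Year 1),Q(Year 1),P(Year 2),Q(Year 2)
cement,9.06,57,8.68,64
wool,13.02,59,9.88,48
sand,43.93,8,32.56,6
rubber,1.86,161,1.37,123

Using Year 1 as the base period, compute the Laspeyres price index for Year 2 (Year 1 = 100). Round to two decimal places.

Laspeyres price index uses base-period quantities as weights.
ΣP(Year 2)·Q(Year 1) = 8.68×57 + 9.88×59 + 32.56×8 + 1.37×161 = 494.76 + 582.92 + 260.48 + 220.57 = 1558.73
ΣP(Year 1)·Q(Year 1) = 9.06×57 + 13.02×59 + 43.93×8 + 1.86×161 = 516.42 + 768.18 + 351.44 + 299.46 = 1935.5
Index = 1558.73 / 1935.5 × 100 = 80.5337

80.53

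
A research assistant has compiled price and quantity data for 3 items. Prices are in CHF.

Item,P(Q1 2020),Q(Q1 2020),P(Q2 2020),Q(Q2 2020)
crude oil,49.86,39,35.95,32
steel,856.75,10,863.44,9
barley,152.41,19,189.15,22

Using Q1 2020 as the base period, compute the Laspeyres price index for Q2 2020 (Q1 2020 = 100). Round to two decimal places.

101.66

Laspeyres price index uses base-period quantities as weights.
ΣP(Q2 2020)·Q(Q1 2020) = 35.95×39 + 863.44×10 + 189.15×19 = 1402.05 + 8634.4 + 3593.85 = 13630.3
ΣP(Q1 2020)·Q(Q1 2020) = 49.86×39 + 856.75×10 + 152.41×19 = 1944.54 + 8567.5 + 2895.79 = 13407.83
Index = 13630.3 / 13407.83 × 100 = 101.6593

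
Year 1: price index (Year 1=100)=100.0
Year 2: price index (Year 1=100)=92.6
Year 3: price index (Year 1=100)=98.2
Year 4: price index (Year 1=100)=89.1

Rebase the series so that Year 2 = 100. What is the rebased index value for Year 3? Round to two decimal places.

Rebased(Year 3) = 98.2 / 92.6 × 100 = 106.0475

106.05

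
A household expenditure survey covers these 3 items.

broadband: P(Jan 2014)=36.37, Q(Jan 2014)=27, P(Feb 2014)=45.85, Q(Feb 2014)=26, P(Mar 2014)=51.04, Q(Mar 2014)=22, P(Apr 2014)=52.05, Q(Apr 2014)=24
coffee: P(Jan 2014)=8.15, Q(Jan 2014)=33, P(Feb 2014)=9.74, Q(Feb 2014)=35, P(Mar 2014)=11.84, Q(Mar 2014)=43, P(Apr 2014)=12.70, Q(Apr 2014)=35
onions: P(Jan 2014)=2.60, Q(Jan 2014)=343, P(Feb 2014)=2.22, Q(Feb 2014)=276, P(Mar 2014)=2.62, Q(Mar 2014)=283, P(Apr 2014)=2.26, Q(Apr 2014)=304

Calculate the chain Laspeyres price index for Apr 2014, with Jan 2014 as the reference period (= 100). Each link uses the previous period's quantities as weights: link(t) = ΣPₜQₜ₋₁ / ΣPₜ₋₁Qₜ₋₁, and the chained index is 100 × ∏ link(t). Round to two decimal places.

Link Jan 2014→Feb 2014:
ΣP(Feb 2014)Q(Jan 2014) = 45.85×27 + 9.74×33 + 2.22×343 = 1237.95 + 321.42 + 761.46 = 2320.83
ΣP(Jan 2014)Q(Jan 2014) = 36.37×27 + 8.15×33 + 2.60×343 = 981.99 + 268.95 + 891.8 = 2142.74
link = 2320.83/2142.74 = 1.083113
Link Feb 2014→Mar 2014:
ΣP(Mar 2014)Q(Feb 2014) = 51.04×26 + 11.84×35 + 2.62×276 = 1327.04 + 414.4 + 723.12 = 2464.56
ΣP(Feb 2014)Q(Feb 2014) = 45.85×26 + 9.74×35 + 2.22×276 = 1192.1 + 340.9 + 612.72 = 2145.72
link = 2464.56/2145.72 = 1.148593
Link Mar 2014→Apr 2014:
ΣP(Apr 2014)Q(Mar 2014) = 52.05×22 + 12.70×43 + 2.26×283 = 1145.1 + 546.1 + 639.58 = 2330.78
ΣP(Mar 2014)Q(Mar 2014) = 51.04×22 + 11.84×43 + 2.62×283 = 1122.88 + 509.12 + 741.46 = 2373.46
link = 2330.78/2373.46 = 0.982018
Chained index = 100 × 1.083113 × 1.148593 × 0.982018 = 122.1686

122.17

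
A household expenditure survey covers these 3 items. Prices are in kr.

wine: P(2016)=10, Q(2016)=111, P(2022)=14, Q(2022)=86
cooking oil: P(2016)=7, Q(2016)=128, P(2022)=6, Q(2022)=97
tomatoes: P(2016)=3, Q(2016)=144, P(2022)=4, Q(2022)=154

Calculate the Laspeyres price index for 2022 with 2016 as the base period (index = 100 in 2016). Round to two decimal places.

118.87

Laspeyres price index uses base-period quantities as weights.
ΣP(2022)·Q(2016) = 14×111 + 6×128 + 4×144 = 1554 + 768 + 576 = 2898
ΣP(2016)·Q(2016) = 10×111 + 7×128 + 3×144 = 1110 + 896 + 432 = 2438
Index = 2898 / 2438 × 100 = 118.8679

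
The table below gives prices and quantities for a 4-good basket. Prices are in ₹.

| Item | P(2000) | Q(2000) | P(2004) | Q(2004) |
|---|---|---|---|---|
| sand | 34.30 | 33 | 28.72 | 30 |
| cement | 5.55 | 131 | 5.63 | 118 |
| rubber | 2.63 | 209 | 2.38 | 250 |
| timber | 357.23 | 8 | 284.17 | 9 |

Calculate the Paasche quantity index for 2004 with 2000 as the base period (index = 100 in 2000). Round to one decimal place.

105.0

Paasche quantity index uses current-period prices as weights.
ΣP(2004)·Q(2004) = 28.72×30 + 5.63×118 + 2.38×250 + 284.17×9 = 861.6 + 664.34 + 595 + 2557.53 = 4678.47
ΣP(2004)·Q(2000) = 28.72×33 + 5.63×131 + 2.38×209 + 284.17×8 = 947.76 + 737.53 + 497.42 + 2273.36 = 4456.07
Index = 4678.47 / 4456.07 × 100 = 104.9909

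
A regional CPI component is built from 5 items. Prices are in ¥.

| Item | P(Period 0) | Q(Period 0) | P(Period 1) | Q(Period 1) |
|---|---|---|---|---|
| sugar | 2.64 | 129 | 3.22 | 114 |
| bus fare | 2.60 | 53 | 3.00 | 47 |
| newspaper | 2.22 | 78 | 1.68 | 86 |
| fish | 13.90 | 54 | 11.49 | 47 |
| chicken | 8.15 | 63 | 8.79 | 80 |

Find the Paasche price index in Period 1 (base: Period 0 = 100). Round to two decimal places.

98.77

Paasche price index uses current-period quantities as weights.
ΣP(Period 1)·Q(Period 1) = 3.22×114 + 3.00×47 + 1.68×86 + 11.49×47 + 8.79×80 = 367.08 + 141 + 144.48 + 540.03 + 703.2 = 1895.79
ΣP(Period 0)·Q(Period 1) = 2.64×114 + 2.60×47 + 2.22×86 + 13.90×47 + 8.15×80 = 300.96 + 122.2 + 190.92 + 653.3 + 652 = 1919.38
Index = 1895.79 / 1919.38 × 100 = 98.7710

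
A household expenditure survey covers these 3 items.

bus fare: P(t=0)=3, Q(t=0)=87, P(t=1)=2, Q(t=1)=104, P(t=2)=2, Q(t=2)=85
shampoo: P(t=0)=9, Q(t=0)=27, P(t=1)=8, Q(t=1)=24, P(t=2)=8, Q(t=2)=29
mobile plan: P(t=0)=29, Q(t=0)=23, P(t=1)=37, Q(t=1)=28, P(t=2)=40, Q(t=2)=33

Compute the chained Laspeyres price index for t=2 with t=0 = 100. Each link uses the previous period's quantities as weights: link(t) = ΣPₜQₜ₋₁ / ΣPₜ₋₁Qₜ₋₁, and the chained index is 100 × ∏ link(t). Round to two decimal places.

112.18

Link t=0→t=1:
ΣP(t=1)Q(t=0) = 2×87 + 8×27 + 37×23 = 174 + 216 + 851 = 1241
ΣP(t=0)Q(t=0) = 3×87 + 9×27 + 29×23 = 261 + 243 + 667 = 1171
link = 1241/1171 = 1.059778
Link t=1→t=2:
ΣP(t=2)Q(t=1) = 2×104 + 8×24 + 40×28 = 208 + 192 + 1120 = 1520
ΣP(t=1)Q(t=1) = 2×104 + 8×24 + 37×28 = 208 + 192 + 1036 = 1436
link = 1520/1436 = 1.058496
Chained index = 100 × 1.059778 × 1.058496 = 112.1771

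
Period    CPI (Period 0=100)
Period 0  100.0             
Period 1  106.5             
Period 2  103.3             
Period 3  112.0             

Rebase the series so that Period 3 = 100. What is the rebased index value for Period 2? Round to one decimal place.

92.2

Rebased(Period 2) = 103.3 / 112.0 × 100 = 92.2321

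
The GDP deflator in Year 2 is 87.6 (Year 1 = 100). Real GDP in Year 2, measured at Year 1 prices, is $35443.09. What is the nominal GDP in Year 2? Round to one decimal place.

Nominal = Real × (Index/100) = 35443.09 × (87.6/100)
        = 35443.09 × 0.876 = 31048.1468

31048.1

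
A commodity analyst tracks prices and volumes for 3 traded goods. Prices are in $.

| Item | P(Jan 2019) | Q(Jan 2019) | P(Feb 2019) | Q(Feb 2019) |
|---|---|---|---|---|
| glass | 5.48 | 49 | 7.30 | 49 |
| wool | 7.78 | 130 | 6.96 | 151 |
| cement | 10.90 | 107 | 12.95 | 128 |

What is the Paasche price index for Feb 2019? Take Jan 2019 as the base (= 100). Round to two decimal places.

Paasche price index uses current-period quantities as weights.
ΣP(Feb 2019)·Q(Feb 2019) = 7.30×49 + 6.96×151 + 12.95×128 = 357.7 + 1050.96 + 1657.6 = 3066.26
ΣP(Jan 2019)·Q(Feb 2019) = 5.48×49 + 7.78×151 + 10.90×128 = 268.52 + 1174.78 + 1395.2 = 2838.5
Index = 3066.26 / 2838.5 × 100 = 108.0240

108.02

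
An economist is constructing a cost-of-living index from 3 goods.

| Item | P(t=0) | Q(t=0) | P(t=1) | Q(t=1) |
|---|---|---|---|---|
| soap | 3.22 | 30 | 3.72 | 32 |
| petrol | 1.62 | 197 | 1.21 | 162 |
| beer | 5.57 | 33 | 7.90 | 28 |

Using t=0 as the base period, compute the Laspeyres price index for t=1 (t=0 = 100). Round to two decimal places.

Laspeyres price index uses base-period quantities as weights.
ΣP(t=1)·Q(t=0) = 3.72×30 + 1.21×197 + 7.90×33 = 111.6 + 238.37 + 260.7 = 610.67
ΣP(t=0)·Q(t=0) = 3.22×30 + 1.62×197 + 5.57×33 = 96.6 + 319.14 + 183.81 = 599.55
Index = 610.67 / 599.55 × 100 = 101.8547

101.85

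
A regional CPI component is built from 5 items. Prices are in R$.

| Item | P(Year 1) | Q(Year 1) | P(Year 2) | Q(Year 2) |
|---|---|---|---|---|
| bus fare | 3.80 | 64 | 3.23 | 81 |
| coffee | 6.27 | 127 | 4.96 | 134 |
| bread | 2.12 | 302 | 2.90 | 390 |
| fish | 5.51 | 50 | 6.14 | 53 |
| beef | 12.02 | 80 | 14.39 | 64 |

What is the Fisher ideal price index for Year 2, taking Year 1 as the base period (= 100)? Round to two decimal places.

Laspeyres component (base-period weights):
ΣP(Year 2)Q(Year 1) = 3.23×64 + 4.96×127 + 2.90×302 + 6.14×50 + 14.39×80 = 206.72 + 629.92 + 875.8 + 307 + 1151.2 = 3170.64
ΣP(Year 1)Q(Year 1) = 3.80×64 + 6.27×127 + 2.12×302 + 5.51×50 + 12.02×80 = 243.2 + 796.29 + 640.24 + 275.5 + 961.6 = 2916.83
L = 3170.64 / 2916.83 × 100 = 108.7016
Paasche component (current-period weights):
ΣP(Year 2)Q(Year 2) = 3.23×81 + 4.96×134 + 2.90×390 + 6.14×53 + 14.39×64 = 261.63 + 664.64 + 1131 + 325.42 + 920.96 = 3303.65
ΣP(Year 1)Q(Year 2) = 3.80×81 + 6.27×134 + 2.12×390 + 5.51×53 + 12.02×64 = 307.8 + 840.18 + 826.8 + 292.03 + 769.28 = 3036.09
P = 3303.65 / 3036.09 × 100 = 108.8127
Fisher = √(L × P) = √(108.7016 × 108.8127) = 108.7571

108.76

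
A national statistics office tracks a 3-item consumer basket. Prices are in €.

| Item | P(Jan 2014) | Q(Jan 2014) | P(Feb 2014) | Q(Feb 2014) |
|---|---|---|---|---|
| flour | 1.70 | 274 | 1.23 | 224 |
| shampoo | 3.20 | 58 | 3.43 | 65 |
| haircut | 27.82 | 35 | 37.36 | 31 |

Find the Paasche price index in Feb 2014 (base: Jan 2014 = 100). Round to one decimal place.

114.2

Paasche price index uses current-period quantities as weights.
ΣP(Feb 2014)·Q(Feb 2014) = 1.23×224 + 3.43×65 + 37.36×31 = 275.52 + 222.95 + 1158.16 = 1656.63
ΣP(Jan 2014)·Q(Feb 2014) = 1.70×224 + 3.20×65 + 27.82×31 = 380.8 + 208 + 862.42 = 1451.22
Index = 1656.63 / 1451.22 × 100 = 114.1543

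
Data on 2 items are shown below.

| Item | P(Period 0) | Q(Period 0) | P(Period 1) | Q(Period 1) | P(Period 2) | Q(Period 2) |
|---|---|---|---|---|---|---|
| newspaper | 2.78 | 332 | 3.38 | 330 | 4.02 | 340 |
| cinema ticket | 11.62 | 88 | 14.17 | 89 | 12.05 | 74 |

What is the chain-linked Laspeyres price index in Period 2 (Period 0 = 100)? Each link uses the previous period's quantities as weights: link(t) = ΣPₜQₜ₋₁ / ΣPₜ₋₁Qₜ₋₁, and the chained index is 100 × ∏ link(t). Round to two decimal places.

Link Period 0→Period 1:
ΣP(Period 1)Q(Period 0) = 3.38×332 + 14.17×88 = 1122.16 + 1246.96 = 2369.12
ΣP(Period 0)Q(Period 0) = 2.78×332 + 11.62×88 = 922.96 + 1022.56 = 1945.52
link = 2369.12/1945.52 = 1.217731
Link Period 1→Period 2:
ΣP(Period 2)Q(Period 1) = 4.02×330 + 12.05×89 = 1326.6 + 1072.45 = 2399.05
ΣP(Period 1)Q(Period 1) = 3.38×330 + 14.17×89 = 1115.4 + 1261.13 = 2376.53
link = 2399.05/2376.53 = 1.009476
Chained index = 100 × 1.217731 × 1.009476 = 122.9270

122.93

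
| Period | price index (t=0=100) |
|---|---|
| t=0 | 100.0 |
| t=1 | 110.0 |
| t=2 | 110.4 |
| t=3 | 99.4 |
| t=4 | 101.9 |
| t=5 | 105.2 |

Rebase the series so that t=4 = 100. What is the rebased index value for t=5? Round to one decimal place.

103.2

Rebased(t=5) = 105.2 / 101.9 × 100 = 103.2385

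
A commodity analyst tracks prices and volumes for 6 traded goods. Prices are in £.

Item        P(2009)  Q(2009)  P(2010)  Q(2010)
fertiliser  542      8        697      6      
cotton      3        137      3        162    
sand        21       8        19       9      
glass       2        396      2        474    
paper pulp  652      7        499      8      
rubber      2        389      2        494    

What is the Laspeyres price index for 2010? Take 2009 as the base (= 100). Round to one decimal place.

101.4

Laspeyres price index uses base-period quantities as weights.
ΣP(2010)·Q(2009) = 697×8 + 3×137 + 19×8 + 2×396 + 499×7 + 2×389 = 5576 + 411 + 152 + 792 + 3493 + 778 = 11202
ΣP(2009)·Q(2009) = 542×8 + 3×137 + 21×8 + 2×396 + 652×7 + 2×389 = 4336 + 411 + 168 + 792 + 4564 + 778 = 11049
Index = 11202 / 11049 × 100 = 101.3847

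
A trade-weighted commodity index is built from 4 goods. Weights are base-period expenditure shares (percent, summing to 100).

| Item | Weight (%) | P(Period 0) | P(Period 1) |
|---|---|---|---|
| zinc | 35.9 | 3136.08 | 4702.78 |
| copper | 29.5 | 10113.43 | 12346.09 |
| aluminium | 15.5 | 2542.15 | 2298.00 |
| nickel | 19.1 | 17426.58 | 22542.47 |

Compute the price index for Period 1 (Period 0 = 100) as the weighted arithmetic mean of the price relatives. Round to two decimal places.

zinc: 35.9 × (4702.78/3136.08) = 35.9 × 1.499573 = 53.8347
copper: 29.5 × (12346.09/10113.43) = 29.5 × 1.220762 = 36.0125
aluminium: 15.5 × (2298.00/2542.15) = 15.5 × 0.903959 = 14.0114
nickel: 19.1 × (22542.47/17426.58) = 19.1 × 1.293568 = 24.7072
Index = Σ wᵢ·(p₁ᵢ/p₀ᵢ) = 53.8347 + 36.0125 + 14.0114 + 24.7072 = 128.5657

128.57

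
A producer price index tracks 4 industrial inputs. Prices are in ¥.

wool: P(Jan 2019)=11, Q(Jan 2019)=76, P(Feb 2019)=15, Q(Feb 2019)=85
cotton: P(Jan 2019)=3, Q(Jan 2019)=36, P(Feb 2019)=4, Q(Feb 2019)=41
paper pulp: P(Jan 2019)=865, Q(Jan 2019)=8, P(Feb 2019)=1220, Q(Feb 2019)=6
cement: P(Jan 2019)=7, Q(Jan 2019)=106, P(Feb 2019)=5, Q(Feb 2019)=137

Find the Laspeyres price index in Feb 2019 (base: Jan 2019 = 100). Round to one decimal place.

Laspeyres price index uses base-period quantities as weights.
ΣP(Feb 2019)·Q(Jan 2019) = 15×76 + 4×36 + 1220×8 + 5×106 = 1140 + 144 + 9760 + 530 = 11574
ΣP(Jan 2019)·Q(Jan 2019) = 11×76 + 3×36 + 865×8 + 7×106 = 836 + 108 + 6920 + 742 = 8606
Index = 11574 / 8606 × 100 = 134.4876

134.5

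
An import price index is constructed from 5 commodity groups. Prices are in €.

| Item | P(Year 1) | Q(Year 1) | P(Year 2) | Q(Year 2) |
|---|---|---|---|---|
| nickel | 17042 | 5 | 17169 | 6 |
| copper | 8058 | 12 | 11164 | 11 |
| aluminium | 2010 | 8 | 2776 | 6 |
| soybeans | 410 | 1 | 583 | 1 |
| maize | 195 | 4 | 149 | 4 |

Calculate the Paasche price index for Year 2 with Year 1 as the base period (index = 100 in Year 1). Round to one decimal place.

Paasche price index uses current-period quantities as weights.
ΣP(Year 2)·Q(Year 2) = 17169×6 + 11164×11 + 2776×6 + 583×1 + 149×4 = 103014 + 122804 + 16656 + 583 + 596 = 243653
ΣP(Year 1)·Q(Year 2) = 17042×6 + 8058×11 + 2010×6 + 410×1 + 195×4 = 102252 + 88638 + 12060 + 410 + 780 = 204140
Index = 243653 / 204140 × 100 = 119.3558

119.4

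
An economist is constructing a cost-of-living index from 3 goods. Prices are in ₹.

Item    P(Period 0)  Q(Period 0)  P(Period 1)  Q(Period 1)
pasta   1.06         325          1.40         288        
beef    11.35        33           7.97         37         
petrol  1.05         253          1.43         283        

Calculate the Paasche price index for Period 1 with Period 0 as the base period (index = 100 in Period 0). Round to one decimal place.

Paasche price index uses current-period quantities as weights.
ΣP(Period 1)·Q(Period 1) = 1.40×288 + 7.97×37 + 1.43×283 = 403.2 + 294.89 + 404.69 = 1102.78
ΣP(Period 0)·Q(Period 1) = 1.06×288 + 11.35×37 + 1.05×283 = 305.28 + 419.95 + 297.15 = 1022.38
Index = 1102.78 / 1022.38 × 100 = 107.8640

107.9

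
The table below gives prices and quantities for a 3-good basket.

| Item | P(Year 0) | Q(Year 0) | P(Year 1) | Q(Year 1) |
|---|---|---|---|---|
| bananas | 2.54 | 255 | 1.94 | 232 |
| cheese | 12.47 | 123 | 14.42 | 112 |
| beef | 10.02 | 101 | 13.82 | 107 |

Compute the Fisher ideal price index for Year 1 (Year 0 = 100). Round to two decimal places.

Laspeyres component (base-period weights):
ΣP(Year 1)Q(Year 0) = 1.94×255 + 14.42×123 + 13.82×101 = 494.7 + 1773.66 + 1395.82 = 3664.18
ΣP(Year 0)Q(Year 0) = 2.54×255 + 12.47×123 + 10.02×101 = 647.7 + 1533.81 + 1012.02 = 3193.53
L = 3664.18 / 3193.53 × 100 = 114.7376
Paasche component (current-period weights):
ΣP(Year 1)Q(Year 1) = 1.94×232 + 14.42×112 + 13.82×107 = 450.08 + 1615.04 + 1478.74 = 3543.86
ΣP(Year 0)Q(Year 1) = 2.54×232 + 12.47×112 + 10.02×107 = 589.28 + 1396.64 + 1072.14 = 3058.06
P = 3543.86 / 3058.06 × 100 = 115.8859
Fisher = √(L × P) = √(114.7376 × 115.8859) = 115.3103

115.31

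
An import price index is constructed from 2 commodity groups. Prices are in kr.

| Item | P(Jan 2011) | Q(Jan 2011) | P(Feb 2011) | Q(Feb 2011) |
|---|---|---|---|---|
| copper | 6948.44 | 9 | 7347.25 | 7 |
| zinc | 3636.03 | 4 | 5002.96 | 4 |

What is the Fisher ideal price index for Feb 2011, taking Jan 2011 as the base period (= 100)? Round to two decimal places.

112.41

Laspeyres component (base-period weights):
ΣP(Feb 2011)Q(Jan 2011) = 7347.25×9 + 5002.96×4 = 66125.25 + 20011.84 = 86137.09
ΣP(Jan 2011)Q(Jan 2011) = 6948.44×9 + 3636.03×4 = 62535.96 + 14544.12 = 77080.08
L = 86137.09 / 77080.08 × 100 = 111.7501
Paasche component (current-period weights):
ΣP(Feb 2011)Q(Feb 2011) = 7347.25×7 + 5002.96×4 = 51430.75 + 20011.84 = 71442.59
ΣP(Jan 2011)Q(Feb 2011) = 6948.44×7 + 3636.03×4 = 48639.08 + 14544.12 = 63183.2
P = 71442.59 / 63183.2 × 100 = 113.0721
Fisher = √(L × P) = √(111.7501 × 113.0721) = 112.4092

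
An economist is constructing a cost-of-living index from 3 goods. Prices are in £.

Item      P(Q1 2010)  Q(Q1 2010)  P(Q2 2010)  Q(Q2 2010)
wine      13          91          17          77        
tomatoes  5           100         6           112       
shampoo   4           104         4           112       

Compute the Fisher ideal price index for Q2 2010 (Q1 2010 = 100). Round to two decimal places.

Laspeyres component (base-period weights):
ΣP(Q2 2010)Q(Q1 2010) = 17×91 + 6×100 + 4×104 = 1547 + 600 + 416 = 2563
ΣP(Q1 2010)Q(Q1 2010) = 13×91 + 5×100 + 4×104 = 1183 + 500 + 416 = 2099
L = 2563 / 2099 × 100 = 122.1058
Paasche component (current-period weights):
ΣP(Q2 2010)Q(Q2 2010) = 17×77 + 6×112 + 4×112 = 1309 + 672 + 448 = 2429
ΣP(Q1 2010)Q(Q2 2010) = 13×77 + 5×112 + 4×112 = 1001 + 560 + 448 = 2009
P = 2429 / 2009 × 100 = 120.9059
Fisher = √(L × P) = √(122.1058 × 120.9059) = 121.5044

121.50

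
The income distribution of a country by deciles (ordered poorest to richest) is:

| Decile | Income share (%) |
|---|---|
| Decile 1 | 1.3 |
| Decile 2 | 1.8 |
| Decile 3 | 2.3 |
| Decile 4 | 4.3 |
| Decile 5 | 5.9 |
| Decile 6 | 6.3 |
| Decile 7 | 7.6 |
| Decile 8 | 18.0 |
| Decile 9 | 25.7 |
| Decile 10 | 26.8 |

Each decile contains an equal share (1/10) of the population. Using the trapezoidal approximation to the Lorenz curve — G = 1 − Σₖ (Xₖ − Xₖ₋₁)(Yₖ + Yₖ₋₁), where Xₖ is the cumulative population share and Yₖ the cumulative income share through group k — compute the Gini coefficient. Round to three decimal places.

0.486

Cumulative income shares Yₖ: 0.0130, 0.0310, 0.0540, 0.0970, 0.1560, 0.2190, 0.2950, 0.4750, 0.7320, 1.0000
Σ (Xₖ−Xₖ₋₁)(Yₖ+Yₖ₋₁) = (1/10)(0.0130+0.0000) + (1/10)(0.0310+0.0130) + (1/10)(0.0540+0.0310) + (1/10)(0.0970+0.0540) + (1/10)(0.1560+0.0970) + (1/10)(0.2190+0.1560) + (1/10)(0.2950+0.2190) + (1/10)(0.4750+0.2950) + (1/10)(0.7320+0.4750) + (1/10)(1.0000+0.7320)
  = 0.0013 + 0.0044 + 0.0085 + 0.0151 + 0.0253 + 0.0375 + 0.0514 + 0.0770 + 0.1207 + 0.1732 = 0.5144
G = 1 − 0.5144 = 0.4856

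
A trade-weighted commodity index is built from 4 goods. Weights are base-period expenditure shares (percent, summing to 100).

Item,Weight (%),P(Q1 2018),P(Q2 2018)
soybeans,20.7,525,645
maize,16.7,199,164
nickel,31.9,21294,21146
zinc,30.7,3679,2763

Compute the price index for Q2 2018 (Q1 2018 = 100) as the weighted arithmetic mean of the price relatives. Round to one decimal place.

soybeans: 20.7 × (645/525) = 20.7 × 1.228571 = 25.4314
maize: 16.7 × (164/199) = 16.7 × 0.824121 = 13.7628
nickel: 31.9 × (21146/21294) = 31.9 × 0.993050 = 31.6783
zinc: 30.7 × (2763/3679) = 30.7 × 0.751019 = 23.0563
Index = Σ wᵢ·(p₁ᵢ/p₀ᵢ) = 25.4314 + 13.7628 + 31.6783 + 23.0563 = 93.9288

93.9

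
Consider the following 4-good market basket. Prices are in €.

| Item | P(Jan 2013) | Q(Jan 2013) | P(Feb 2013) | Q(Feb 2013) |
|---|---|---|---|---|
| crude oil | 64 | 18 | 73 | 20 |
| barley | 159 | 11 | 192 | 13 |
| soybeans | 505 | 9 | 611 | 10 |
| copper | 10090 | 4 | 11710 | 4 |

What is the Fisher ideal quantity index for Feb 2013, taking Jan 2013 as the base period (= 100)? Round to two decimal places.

Laspeyres component (base-period weights):
ΣP(Jan 2013)Q(Feb 2013) = 64×20 + 159×13 + 505×10 + 10090×4 = 1280 + 2067 + 5050 + 40360 = 48757
ΣP(Jan 2013)Q(Jan 2013) = 64×18 + 159×11 + 505×9 + 10090×4 = 1152 + 1749 + 4545 + 40360 = 47806
L = 48757 / 47806 × 100 = 101.9893
Paasche component (current-period weights):
ΣP(Feb 2013)Q(Feb 2013) = 73×20 + 192×13 + 611×10 + 11710×4 = 1460 + 2496 + 6110 + 46840 = 56906
ΣP(Feb 2013)Q(Jan 2013) = 73×18 + 192×11 + 611×9 + 11710×4 = 1314 + 2112 + 5499 + 46840 = 55765
P = 56906 / 55765 × 100 = 102.0461
Fisher = √(L × P) = √(101.9893 × 102.0461) = 102.0177

102.02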